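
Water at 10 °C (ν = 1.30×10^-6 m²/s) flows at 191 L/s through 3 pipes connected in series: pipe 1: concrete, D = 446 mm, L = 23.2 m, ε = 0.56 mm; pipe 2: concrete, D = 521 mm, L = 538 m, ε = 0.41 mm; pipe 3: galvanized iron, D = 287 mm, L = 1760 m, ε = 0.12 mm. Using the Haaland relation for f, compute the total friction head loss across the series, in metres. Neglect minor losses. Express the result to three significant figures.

Pipe 1: V = 1.223 m/s, Re = 4.19×10^5, ε/D = 0.00126, f = 0.02134, h_1 = f(L/D)V²/2g = 0.08457 m
Pipe 2: V = 0.8959 m/s, Re = 3.59×10^5, ε/D = 7.87×10^-4, f = 0.01942, h_2 = f(L/D)V²/2g = 0.8204 m
Pipe 3: V = 2.952 m/s, Re = 6.52×10^5, ε/D = 4.18×10^-4, f = 0.01683, h_3 = f(L/D)V²/2g = 45.85 m
Series → Q common, losses add: H = Σh = 46.75 m

H ≈ 46.8 m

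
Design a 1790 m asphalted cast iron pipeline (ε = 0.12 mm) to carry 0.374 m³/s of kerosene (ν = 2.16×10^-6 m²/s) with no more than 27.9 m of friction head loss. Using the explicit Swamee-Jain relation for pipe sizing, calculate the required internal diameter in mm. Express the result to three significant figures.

D ≈ 419 mm

Swamee-Jain (Type III): D = 0.66·[ε^1.25·(LQ²/(gh_f))^4.75 + ν·Q^9.4·(L/(gh_f))^5.2]^0.04
LQ²/(gh_f) = 0.9148; L/(gh_f) = 6.540
Term 1 = ε^1.25·(…)^4.75 = 8.23×10^-6; Term 2 = ν·Q^9.4·(…)^5.2 = 3.63×10^-6
D = 0.66·(8.23×10^-6 + 3.63×10^-6)^0.04 = 0.4193 m = 419 mm
Check: V = 2.71 m/s, Re = 5.26×10^5, f = 0.01621, h_f = 25.9 m ≈ 27.9 m ✓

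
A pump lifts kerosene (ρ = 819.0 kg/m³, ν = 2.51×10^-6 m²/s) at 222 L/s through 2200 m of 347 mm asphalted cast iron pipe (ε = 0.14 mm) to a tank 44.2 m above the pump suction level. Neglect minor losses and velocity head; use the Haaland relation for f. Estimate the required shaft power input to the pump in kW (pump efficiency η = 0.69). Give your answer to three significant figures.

V = 4Q/(πD²) = 2.347 m/s; Re = 3.25×10^5; ε/D = 4.03×10^-4; f = 0.01739
h_f = f(L/D)V²/2g = 30.96 m
Total head H = z + h_f = 44.2 + 30.96 = 75.16 m
P_hyd = ρgQH = 819.0·9.81·0.222·75.16 = 134.1 kW
P_shaft = P_hyd/η = 134.1/0.69 = 194.3 kW

P_shaft ≈ 194 kW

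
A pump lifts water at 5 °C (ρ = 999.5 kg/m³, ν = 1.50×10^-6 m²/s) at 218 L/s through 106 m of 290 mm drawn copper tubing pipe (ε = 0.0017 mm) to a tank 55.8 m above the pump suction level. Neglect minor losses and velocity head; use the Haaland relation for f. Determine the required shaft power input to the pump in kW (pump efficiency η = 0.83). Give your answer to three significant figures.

V = 4Q/(πD²) = 3.300 m/s; Re = 6.38×10^5; ε/D = 5.86×10^-6; f = 0.01259
h_f = f(L/D)V²/2g = 2.555 m
Total head H = z + h_f = 55.8 + 2.555 = 58.35 m
P_hyd = ρgQH = 999.5·9.81·0.218·58.35 = 124.7 kW
P_shaft = P_hyd/η = 124.7/0.83 = 150.3 kW

P_shaft ≈ 150 kW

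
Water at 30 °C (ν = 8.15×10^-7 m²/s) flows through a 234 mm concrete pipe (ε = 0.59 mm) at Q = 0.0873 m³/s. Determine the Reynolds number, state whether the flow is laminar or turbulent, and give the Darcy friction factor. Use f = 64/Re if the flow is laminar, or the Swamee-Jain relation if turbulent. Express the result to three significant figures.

V = 4Q/(πD²) = 2.030 m/s
Re = VD/ν = 2.030·0.234/8.15×10^-7 = 5.83×10^5
Re > 4000 → turbulent; ε/D = 0.00252
Swamee-Jain: f = 0.02530

Re ≈ 5.83×10^5; turbulent; f ≈ 0.0253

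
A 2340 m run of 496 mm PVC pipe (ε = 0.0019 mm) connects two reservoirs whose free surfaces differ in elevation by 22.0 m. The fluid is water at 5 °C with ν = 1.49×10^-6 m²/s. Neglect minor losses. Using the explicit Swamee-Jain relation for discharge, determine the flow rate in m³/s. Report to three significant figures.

Q ≈ 0.536 m³/s

Swamee-Jain (Type II): Q = -0.965·√(gD⁵h_f/L)·ln[ε/(3.7D) + √(3.17ν²L/(gD³h_f))]
√(gD⁵h_f/L) = √(9.81·0.496⁵·22.0/2340) = 0.05262
ε/(3.7D) = 1.04×10^-6; √(3.17ν²L/(gD³h_f)) = 2.50×10^-5
Q = -0.965·0.05262·ln(2.604×10^-5) = 0.5360 m³/s
Check: V = 2.77 m/s, Re = 9.23×10^5, f = 0.01186, h_f = 21.9 m ≈ 22.0 m ✓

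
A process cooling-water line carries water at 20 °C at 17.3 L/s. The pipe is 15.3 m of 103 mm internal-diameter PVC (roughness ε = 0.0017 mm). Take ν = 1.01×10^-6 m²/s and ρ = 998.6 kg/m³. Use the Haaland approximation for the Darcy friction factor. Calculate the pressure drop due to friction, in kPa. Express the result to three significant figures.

V = 4Q/(πD²) = 4·0.0173/(π·0.103²) = 2.076 m/s
Re = VD/ν = 2.076·0.103/1.01×10^-6 = 2.12×10^5 → turbulent
ε/D = 0.0017/103 = 1.65×10^-5
Haaland: f = 0.01543
h_f = f(L/D)V²/(2g) = 0.01543·(15.3/0.103)·2.076²/(2·9.81) = 0.5037 m
Δp = ρg·h_f = 998.6·9.81·0.5037 = 4.935 kPa

Δp ≈ 4.93 kPa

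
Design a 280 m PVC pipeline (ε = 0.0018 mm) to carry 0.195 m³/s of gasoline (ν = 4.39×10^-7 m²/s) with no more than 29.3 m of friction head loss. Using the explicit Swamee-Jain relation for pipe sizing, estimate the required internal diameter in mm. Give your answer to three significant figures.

Swamee-Jain (Type III): D = 0.66·[ε^1.25·(LQ²/(gh_f))^4.75 + ν·Q^9.4·(L/(gh_f))^5.2]^0.04
LQ²/(gh_f) = 0.03704; L/(gh_f) = 0.9741
Term 1 = ε^1.25·(…)^4.75 = 1.05×10^-14; Term 2 = ν·Q^9.4·(…)^5.2 = 8.12×10^-14
D = 0.66·(1.05×10^-14 + 8.12×10^-14)^0.04 = 0.1986 m = 199 mm
Check: V = 6.29 m/s, Re = 2.85×10^6, f = 0.01023, h_f = 29.1 m ≈ 29.3 m ✓

D ≈ 199 mm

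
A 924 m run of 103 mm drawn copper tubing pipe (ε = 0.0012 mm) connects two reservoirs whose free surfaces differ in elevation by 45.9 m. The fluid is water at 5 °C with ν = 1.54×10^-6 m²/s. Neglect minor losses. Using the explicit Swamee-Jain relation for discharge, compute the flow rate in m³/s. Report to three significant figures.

Q ≈ 0.0207 m³/s

Swamee-Jain (Type II): Q = -0.965·√(gD⁵h_f/L)·ln[ε/(3.7D) + √(3.17ν²L/(gD³h_f))]
√(gD⁵h_f/L) = √(9.81·0.103⁵·45.9/924) = 0.002377
ε/(3.7D) = 3.15×10^-6; √(3.17ν²L/(gD³h_f)) = 1.19×10^-4
Q = -0.965·0.002377·ln(1.220×10^-4) = 0.02067 m³/s
Check: V = 2.48 m/s, Re = 1.66×10^5, f = 0.01621, h_f = 45.6 m ≈ 45.9 m ✓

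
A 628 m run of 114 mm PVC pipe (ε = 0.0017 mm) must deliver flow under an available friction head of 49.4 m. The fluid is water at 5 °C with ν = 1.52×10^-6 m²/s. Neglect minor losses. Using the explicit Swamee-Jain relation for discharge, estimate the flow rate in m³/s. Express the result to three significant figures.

Swamee-Jain (Type II): Q = -0.965·√(gD⁵h_f/L)·ln[ε/(3.7D) + √(3.17ν²L/(gD³h_f))]
√(gD⁵h_f/L) = √(9.81·0.114⁵·49.4/628) = 0.003855
ε/(3.7D) = 4.03×10^-6; √(3.17ν²L/(gD³h_f)) = 8.00×10^-5
Q = -0.965·0.003855·ln(8.407×10^-5) = 0.03491 m³/s
Check: V = 3.42 m/s, Re = 2.56×10^5, f = 0.01496, h_f = 49.1 m ≈ 49.4 m ✓

Q ≈ 0.0349 m³/s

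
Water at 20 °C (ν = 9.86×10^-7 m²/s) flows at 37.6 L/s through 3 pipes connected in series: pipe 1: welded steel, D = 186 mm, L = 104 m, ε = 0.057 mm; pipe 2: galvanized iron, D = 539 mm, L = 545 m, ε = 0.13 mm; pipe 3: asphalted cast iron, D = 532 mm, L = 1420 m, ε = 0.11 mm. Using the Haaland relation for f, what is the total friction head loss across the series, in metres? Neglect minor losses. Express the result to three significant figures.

H ≈ 1.03 m

Pipe 1: V = 1.384 m/s, Re = 2.61×10^5, ε/D = 3.06×10^-4, f = 0.01707, h_1 = f(L/D)V²/2g = 0.9313 m
Pipe 2: V = 0.1648 m/s, Re = 9.01×10^4, ε/D = 2.41×10^-4, f = 0.01926, h_2 = f(L/D)V²/2g = 0.02695 m
Pipe 3: V = 0.1692 m/s, Re = 9.13×10^4, ε/D = 2.07×10^-4, f = 0.01906, h_3 = f(L/D)V²/2g = 0.07420 m
Series → Q common, losses add: H = Σh = 1.032 m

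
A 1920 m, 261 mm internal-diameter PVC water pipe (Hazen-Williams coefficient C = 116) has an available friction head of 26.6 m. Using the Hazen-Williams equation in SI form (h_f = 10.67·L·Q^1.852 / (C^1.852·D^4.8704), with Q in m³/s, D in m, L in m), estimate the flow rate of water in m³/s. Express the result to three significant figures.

Rearranging: Q = [h_f·C^1.852·D^4.8704 / (10.67·L)]^(1/1.852)
Q = [26.6·116^1.852·0.261^4.8704 / (10.67·1920)]^0.540 = 0.09369 m³/s

Q ≈ 0.0937 m³/s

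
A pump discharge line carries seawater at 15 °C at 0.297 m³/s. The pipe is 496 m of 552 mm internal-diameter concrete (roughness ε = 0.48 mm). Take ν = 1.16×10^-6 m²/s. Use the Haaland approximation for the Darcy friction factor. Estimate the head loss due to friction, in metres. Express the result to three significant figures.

V = 4Q/(πD²) = 4·0.297/(π·0.552²) = 1.241 m/s
Re = VD/ν = 1.241·0.552/1.16×10^-6 = 5.91×10^5 → turbulent
ε/D = 0.48/552 = 8.70×10^-4
Haaland: f = 0.01951
h_f = f(L/D)V²/(2g) = 0.01951·(496/0.552)·1.241²/(2·9.81) = 1.376 m

h_f ≈ 1.38 m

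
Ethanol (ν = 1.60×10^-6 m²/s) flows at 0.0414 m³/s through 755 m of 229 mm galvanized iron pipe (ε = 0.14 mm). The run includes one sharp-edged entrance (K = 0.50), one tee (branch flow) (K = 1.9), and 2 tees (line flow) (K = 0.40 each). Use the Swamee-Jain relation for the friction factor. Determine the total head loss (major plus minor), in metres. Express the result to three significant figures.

H_L ≈ 3.57 m

V = 4Q/(πD²) = 1.005 m/s; V²/2g = 0.05150 m
Re = 1.44×10^5, ε/D = 6.11×10^-4 → f = 0.02008 (Swamee-Jain)
Major: h_f = f(L/D)·V²/2g = 0.02008·3297·0.05150 = 3.409 m
Minor: ΣK = 3.20; h_m = ΣK·V²/2g = 0.1648 m
Total H_L = 3.409 + 0.1648 = 3.574 m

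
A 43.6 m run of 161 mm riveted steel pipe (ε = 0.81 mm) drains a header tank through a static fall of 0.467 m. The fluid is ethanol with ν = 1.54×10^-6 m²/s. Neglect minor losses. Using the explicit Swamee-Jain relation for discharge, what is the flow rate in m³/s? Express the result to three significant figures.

Swamee-Jain (Type II): Q = -0.965·√(gD⁵h_f/L)·ln[ε/(3.7D) + √(3.17ν²L/(gD³h_f))]
√(gD⁵h_f/L) = √(9.81·0.161⁵·0.467/43.6) = 0.003371
ε/(3.7D) = 0.00136; √(3.17ν²L/(gD³h_f)) = 1.31×10^-4
Q = -0.965·0.003371·ln(0.001491) = 0.02118 m³/s
Check: V = 1.04 m/s, Re = 1.09×10^5, f = 0.03153, h_f = 0.471 m ≈ 0.467 m ✓

Q ≈ 0.0212 m³/s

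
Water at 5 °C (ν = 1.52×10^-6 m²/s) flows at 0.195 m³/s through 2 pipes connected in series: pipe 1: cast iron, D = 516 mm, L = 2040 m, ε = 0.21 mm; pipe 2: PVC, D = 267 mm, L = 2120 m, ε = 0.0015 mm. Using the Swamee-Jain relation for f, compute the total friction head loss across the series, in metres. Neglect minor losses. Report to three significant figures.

H ≈ 65.6 m

Pipe 1: V = 0.9325 m/s, Re = 3.17×10^5, ε/D = 4.07×10^-4, f = 0.01770, h_1 = f(L/D)V²/2g = 3.101 m
Pipe 2: V = 3.483 m/s, Re = 6.12×10^5, ε/D = 5.62×10^-6, f = 0.01273, h_2 = f(L/D)V²/2g = 62.51 m
Series → Q common, losses add: H = Σh = 65.61 m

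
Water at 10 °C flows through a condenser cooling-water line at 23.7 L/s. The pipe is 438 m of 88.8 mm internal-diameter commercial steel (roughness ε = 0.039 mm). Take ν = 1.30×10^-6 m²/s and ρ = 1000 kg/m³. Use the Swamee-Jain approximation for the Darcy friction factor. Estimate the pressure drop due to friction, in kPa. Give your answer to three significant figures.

Δp ≈ 656 kPa

V = 4Q/(πD²) = 4·0.0237/(π·0.0888²) = 3.827 m/s
Re = VD/ν = 3.827·0.0888/1.30×10^-6 = 2.61×10^5 → turbulent
ε/D = 0.039/88.8 = 4.39×10^-4
Swamee-Jain: f = 0.01817
h_f = f(L/D)V²/(2g) = 0.01817·(438/0.0888)·3.827²/(2·9.81) = 66.88 m
Δp = ρg·h_f = 1000·9.81·66.88 = 656.1 kPa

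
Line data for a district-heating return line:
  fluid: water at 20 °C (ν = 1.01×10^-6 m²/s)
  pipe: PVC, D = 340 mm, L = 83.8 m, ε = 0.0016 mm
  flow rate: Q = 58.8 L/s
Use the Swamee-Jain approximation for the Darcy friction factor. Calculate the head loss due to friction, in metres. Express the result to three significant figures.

h_f ≈ 0.0807 m

V = 4Q/(πD²) = 4·0.0588/(π·0.340²) = 0.6476 m/s
Re = VD/ν = 0.6476·0.340/1.01×10^-6 = 2.18×10^5 → turbulent
ε/D = 0.0016/340 = 4.71×10^-6
Swamee-Jain: f = 0.01532
h_f = f(L/D)V²/(2g) = 0.01532·(83.8/0.340)·0.6476²/(2·9.81) = 0.08072 m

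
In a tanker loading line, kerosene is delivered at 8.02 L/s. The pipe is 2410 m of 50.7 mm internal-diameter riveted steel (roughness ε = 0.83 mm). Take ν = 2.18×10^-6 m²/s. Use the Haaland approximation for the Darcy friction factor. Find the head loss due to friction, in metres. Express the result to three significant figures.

h_f ≈ 1750 m

V = 4Q/(πD²) = 4·0.00802/(π·0.0507²) = 3.973 m/s
Re = VD/ν = 3.973·0.0507/2.18×10^-6 = 9.24×10^4 → turbulent
ε/D = 0.83/50.7 = 0.0164
Haaland: f = 0.04566
h_f = f(L/D)V²/(2g) = 0.04566·(2410/0.0507)·3.973²/(2·9.81) = 1746 m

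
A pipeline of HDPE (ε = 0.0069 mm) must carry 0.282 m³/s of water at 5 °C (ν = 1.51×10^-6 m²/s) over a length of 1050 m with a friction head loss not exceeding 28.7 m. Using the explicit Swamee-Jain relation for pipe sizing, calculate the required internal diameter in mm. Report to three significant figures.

D ≈ 317 mm

Swamee-Jain (Type III): D = 0.66·[ε^1.25·(LQ²/(gh_f))^4.75 + ν·Q^9.4·(L/(gh_f))^5.2]^0.04
LQ²/(gh_f) = 0.2966; L/(gh_f) = 3.729
Term 1 = ε^1.25·(…)^4.75 = 1.10×10^-9; Term 2 = ν·Q^9.4·(…)^5.2 = 9.63×10^-9
D = 0.66·(1.10×10^-9 + 9.63×10^-9)^0.04 = 0.3168 m = 317 mm
Check: V = 3.58 m/s, Re = 7.51×10^5, f = 0.01262, h_f = 27.3 m ≈ 28.7 m ✓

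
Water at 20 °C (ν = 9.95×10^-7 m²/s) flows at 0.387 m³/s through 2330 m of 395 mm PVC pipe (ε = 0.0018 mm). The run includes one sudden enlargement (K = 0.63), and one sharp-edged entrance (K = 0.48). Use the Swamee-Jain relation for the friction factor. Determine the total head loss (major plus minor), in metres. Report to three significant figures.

H_L ≈ 34.5 m

V = 4Q/(πD²) = 3.158 m/s; V²/2g = 0.5083 m
Re = 1.25×10^6, ε/D = 4.56×10^-6 → f = 0.01131 (Swamee-Jain)
Major: h_f = f(L/D)·V²/2g = 0.01131·5899·0.5083 = 33.91 m
Minor: ΣK = 1.11; h_m = ΣK·V²/2g = 0.5643 m
Total H_L = 33.91 + 0.5643 = 34.48 m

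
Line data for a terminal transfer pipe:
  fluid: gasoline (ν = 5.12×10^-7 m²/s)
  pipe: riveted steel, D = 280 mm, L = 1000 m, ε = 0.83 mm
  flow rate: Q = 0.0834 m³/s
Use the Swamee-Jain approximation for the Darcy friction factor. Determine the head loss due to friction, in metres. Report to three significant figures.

h_f ≈ 8.80 m

V = 4Q/(πD²) = 4·0.0834/(π·0.280²) = 1.354 m/s
Re = VD/ν = 1.354·0.280/5.12×10^-7 = 7.41×10^5 → turbulent
ε/D = 0.83/280 = 0.00296
Swamee-Jain: f = 0.02635
h_f = f(L/D)V²/(2g) = 0.02635·(1000/0.280)·1.354²/(2·9.81) = 8.798 m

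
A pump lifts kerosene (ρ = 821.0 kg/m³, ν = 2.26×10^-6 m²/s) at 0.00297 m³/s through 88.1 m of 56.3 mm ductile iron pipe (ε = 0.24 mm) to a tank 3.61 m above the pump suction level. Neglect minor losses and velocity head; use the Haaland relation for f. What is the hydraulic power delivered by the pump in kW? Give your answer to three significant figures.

V = 4Q/(πD²) = 1.193 m/s; Re = 2.97×10^4; ε/D = 0.00426; f = 0.03195
h_f = f(L/D)V²/2g = 3.627 m
Total head H = z + h_f = 3.61 + 3.627 = 7.237 m
P_hyd = ρgQH = 821.0·9.81·0.00297·7.237 = 0.1731 kW

P_hyd ≈ 0.173 kW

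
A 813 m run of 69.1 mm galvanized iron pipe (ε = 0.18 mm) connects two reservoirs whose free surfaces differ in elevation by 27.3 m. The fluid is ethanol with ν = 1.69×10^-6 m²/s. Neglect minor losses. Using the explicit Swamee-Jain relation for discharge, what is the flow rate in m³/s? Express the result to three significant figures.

Q ≈ 0.00481 m³/s

Swamee-Jain (Type II): Q = -0.965·√(gD⁵h_f/L)·ln[ε/(3.7D) + √(3.17ν²L/(gD³h_f))]
√(gD⁵h_f/L) = √(9.81·0.0691⁵·27.3/813) = 7.204×10^-4
ε/(3.7D) = 7.04×10^-4; √(3.17ν²L/(gD³h_f)) = 2.89×10^-4
Q = -0.965·7.204×10^-4·ln(9.927×10^-4) = 0.004807 m³/s
Check: V = 1.28 m/s, Re = 5.24×10^4, f = 0.02801, h_f = 27.6 m ≈ 27.3 m ✓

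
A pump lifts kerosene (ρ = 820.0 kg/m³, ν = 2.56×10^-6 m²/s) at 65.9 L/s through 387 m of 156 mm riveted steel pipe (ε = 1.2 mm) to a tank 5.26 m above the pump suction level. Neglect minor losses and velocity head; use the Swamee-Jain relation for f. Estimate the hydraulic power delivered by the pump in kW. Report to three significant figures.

P_hyd ≈ 30.9 kW

V = 4Q/(πD²) = 3.448 m/s; Re = 2.10×10^5; ε/D = 0.00769; f = 0.03525
h_f = f(L/D)V²/2g = 52.98 m
Total head H = z + h_f = 5.26 + 52.98 = 58.24 m
P_hyd = ρgQH = 820.0·9.81·0.0659·58.24 = 30.88 kW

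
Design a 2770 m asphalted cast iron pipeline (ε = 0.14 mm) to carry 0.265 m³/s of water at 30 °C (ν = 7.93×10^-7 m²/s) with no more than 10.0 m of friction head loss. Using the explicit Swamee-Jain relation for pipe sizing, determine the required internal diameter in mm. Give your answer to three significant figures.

Swamee-Jain (Type III): D = 0.66·[ε^1.25·(LQ²/(gh_f))^4.75 + ν·Q^9.4·(L/(gh_f))^5.2]^0.04
LQ²/(gh_f) = 1.983; L/(gh_f) = 28.24
Term 1 = ε^1.25·(…)^4.75 = 3.93×10^-4; Term 2 = ν·Q^9.4·(…)^5.2 = 1.05×10^-4
D = 0.66·(3.93×10^-4 + 1.05×10^-4)^0.04 = 0.4869 m = 487 mm
Check: V = 1.42 m/s, Re = 8.74×10^5, f = 0.01574, h_f = 9.24 m ≈ 10.0 m ✓

D ≈ 487 mm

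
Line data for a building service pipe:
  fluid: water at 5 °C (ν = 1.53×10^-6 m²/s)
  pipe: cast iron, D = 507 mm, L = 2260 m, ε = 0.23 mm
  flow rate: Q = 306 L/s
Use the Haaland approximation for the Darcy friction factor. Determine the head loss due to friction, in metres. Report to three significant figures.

V = 4Q/(πD²) = 4·0.306/(π·0.507²) = 1.516 m/s
Re = VD/ν = 1.516·0.507/1.53×10^-6 = 5.02×10^5 → turbulent
ε/D = 0.23/507 = 4.54×10^-4
Haaland: f = 0.01727
h_f = f(L/D)V²/(2g) = 0.01727·(2260/0.507)·1.516²/(2·9.81) = 9.015 m

h_f ≈ 9.02 m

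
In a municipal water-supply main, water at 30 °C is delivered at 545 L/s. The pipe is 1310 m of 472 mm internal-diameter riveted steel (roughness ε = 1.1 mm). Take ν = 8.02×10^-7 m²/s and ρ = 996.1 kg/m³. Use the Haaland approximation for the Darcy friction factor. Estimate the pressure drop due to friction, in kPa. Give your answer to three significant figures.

Δp ≈ 329 kPa

V = 4Q/(πD²) = 4·0.545/(π·0.472²) = 3.115 m/s
Re = VD/ν = 3.115·0.472/8.02×10^-7 = 1.83×10^6 → turbulent
ε/D = 1.1/472 = 0.00233
Haaland: f = 0.02453
h_f = f(L/D)V²/(2g) = 0.02453·(1310/0.472)·3.115²/(2·9.81) = 33.67 m
Δp = ρg·h_f = 996.1·9.81·33.67 = 329.0 kPa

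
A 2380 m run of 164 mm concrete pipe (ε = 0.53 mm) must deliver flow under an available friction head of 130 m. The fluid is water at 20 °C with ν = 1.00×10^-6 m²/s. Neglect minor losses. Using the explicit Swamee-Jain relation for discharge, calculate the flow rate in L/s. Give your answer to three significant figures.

Q ≈ 53.9 L/s

Swamee-Jain (Type II): Q = -0.965·√(gD⁵h_f/L)·ln[ε/(3.7D) + √(3.17ν²L/(gD³h_f))]
√(gD⁵h_f/L) = √(9.81·0.164⁵·130/2380) = 0.007973
ε/(3.7D) = 8.73×10^-4; √(3.17ν²L/(gD³h_f)) = 3.66×10^-5
Q = -0.965·0.007973·ln(9.101×10^-4) = 0.05387 m³/s
Check: V = 2.55 m/s, Re = 4.18×10^5, f = 0.02715, h_f = 131 m ≈ 130 m ✓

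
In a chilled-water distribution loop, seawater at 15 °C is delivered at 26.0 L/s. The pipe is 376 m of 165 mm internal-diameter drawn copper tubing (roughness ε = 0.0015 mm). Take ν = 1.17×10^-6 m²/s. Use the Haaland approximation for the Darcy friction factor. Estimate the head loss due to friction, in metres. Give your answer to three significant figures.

h_f ≈ 2.75 m

V = 4Q/(πD²) = 4·0.0260/(π·0.165²) = 1.216 m/s
Re = VD/ν = 1.216·0.165/1.17×10^-6 = 1.71×10^5 → turbulent
ε/D = 0.0015/165 = 9.09×10^-6
Haaland: f = 0.01602
h_f = f(L/D)V²/(2g) = 0.01602·(376/0.165)·1.216²/(2·9.81) = 2.751 m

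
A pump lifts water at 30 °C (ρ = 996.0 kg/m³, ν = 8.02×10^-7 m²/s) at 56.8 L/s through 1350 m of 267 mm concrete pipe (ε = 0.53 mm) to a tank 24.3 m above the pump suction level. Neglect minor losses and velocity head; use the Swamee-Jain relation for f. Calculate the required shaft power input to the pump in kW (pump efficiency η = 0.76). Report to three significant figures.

P_shaft ≈ 22.4 kW

V = 4Q/(πD²) = 1.014 m/s; Re = 3.38×10^5; ε/D = 0.00199; f = 0.02405
h_f = f(L/D)V²/2g = 6.379 m
Total head H = z + h_f = 24.3 + 6.379 = 30.68 m
P_hyd = ρgQH = 996.0·9.81·0.0568·30.68 = 17.03 kW
P_shaft = P_hyd/η = 17.03/0.76 = 22.40 kW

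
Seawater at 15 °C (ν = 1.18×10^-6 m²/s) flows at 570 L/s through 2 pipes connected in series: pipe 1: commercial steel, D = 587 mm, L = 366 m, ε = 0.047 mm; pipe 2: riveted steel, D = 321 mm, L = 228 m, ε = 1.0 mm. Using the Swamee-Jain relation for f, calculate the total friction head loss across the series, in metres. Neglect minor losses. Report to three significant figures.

Pipe 1: V = 2.106 m/s, Re = 1.05×10^6, ε/D = 8.01×10^-5, f = 0.01315, h_1 = f(L/D)V²/2g = 1.853 m
Pipe 2: V = 7.043 m/s, Re = 1.92×10^6, ε/D = 0.00312, f = 0.02656, h_2 = f(L/D)V²/2g = 47.69 m
Series → Q common, losses add: H = Σh = 49.55 m

H ≈ 49.5 m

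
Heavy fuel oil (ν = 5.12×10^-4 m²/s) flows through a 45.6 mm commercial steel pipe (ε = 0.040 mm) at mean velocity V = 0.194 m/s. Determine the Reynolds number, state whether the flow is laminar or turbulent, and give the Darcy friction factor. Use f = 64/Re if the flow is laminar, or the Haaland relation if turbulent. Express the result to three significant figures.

Re = VD/ν = 0.1940·0.0456/5.12×10^-4 = 17.3
Re < 2300 → laminar → f = 64/Re = 3.704

Re ≈ 17.3; laminar; f = 64/Re ≈ 3.70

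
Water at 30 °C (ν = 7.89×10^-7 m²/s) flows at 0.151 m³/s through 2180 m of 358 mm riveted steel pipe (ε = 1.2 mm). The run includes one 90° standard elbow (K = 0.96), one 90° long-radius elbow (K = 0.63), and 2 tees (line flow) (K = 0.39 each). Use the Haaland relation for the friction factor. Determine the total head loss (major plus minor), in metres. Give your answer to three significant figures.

H_L ≈ 19.3 m

V = 4Q/(πD²) = 1.500 m/s; V²/2g = 0.1147 m
Re = 6.81×10^5, ε/D = 0.00335 → f = 0.02722 (Haaland)
Major: h_f = f(L/D)·V²/2g = 0.02722·6089·0.1147 = 19.01 m
Minor: ΣK = 2.37; h_m = ΣK·V²/2g = 0.2718 m
Total H_L = 19.01 + 0.2718 = 19.28 m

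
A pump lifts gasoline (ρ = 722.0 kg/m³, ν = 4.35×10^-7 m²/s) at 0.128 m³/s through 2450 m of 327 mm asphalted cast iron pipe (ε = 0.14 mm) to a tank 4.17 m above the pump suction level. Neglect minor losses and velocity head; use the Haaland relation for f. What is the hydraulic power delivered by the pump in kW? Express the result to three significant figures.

P_hyd ≈ 17.1 kW

V = 4Q/(πD²) = 1.524 m/s; Re = 1.15×10^6; ε/D = 4.28×10^-4; f = 0.01660
h_f = f(L/D)V²/2g = 14.72 m
Total head H = z + h_f = 4.17 + 14.72 = 18.89 m
P_hyd = ρgQH = 722.0·9.81·0.128·18.89 = 17.13 kW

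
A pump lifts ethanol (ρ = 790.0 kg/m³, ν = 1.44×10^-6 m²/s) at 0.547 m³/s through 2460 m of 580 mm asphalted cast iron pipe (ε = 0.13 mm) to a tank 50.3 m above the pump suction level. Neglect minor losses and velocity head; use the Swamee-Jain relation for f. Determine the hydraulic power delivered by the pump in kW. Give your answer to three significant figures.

P_hyd ≈ 273 kW

V = 4Q/(πD²) = 2.070 m/s; Re = 8.34×10^5; ε/D = 2.24×10^-4; f = 0.01518
h_f = f(L/D)V²/2g = 14.07 m
Total head H = z + h_f = 50.3 + 14.07 = 64.37 m
P_hyd = ρgQH = 790.0·9.81·0.547·64.37 = 272.9 kW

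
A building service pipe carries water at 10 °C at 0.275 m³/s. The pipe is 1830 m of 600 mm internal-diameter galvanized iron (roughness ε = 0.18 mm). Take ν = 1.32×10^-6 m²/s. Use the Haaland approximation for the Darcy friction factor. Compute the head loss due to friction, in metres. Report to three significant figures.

V = 4Q/(πD²) = 4·0.275/(π·0.600²) = 0.9726 m/s
Re = VD/ν = 0.9726·0.600/1.32×10^-6 = 4.42×10^5 → turbulent
ε/D = 0.18/600 = 3.00×10^-4
Haaland: f = 0.01629
h_f = f(L/D)V²/(2g) = 0.01629·(1830/0.600)·0.9726²/(2·9.81) = 2.395 m

h_f ≈ 2.40 m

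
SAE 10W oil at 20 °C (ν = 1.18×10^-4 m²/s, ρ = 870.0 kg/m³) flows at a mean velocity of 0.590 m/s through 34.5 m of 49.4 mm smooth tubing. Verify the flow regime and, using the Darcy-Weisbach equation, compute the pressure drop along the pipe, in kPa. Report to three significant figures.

Δp ≈ 27.4 kPa

Re = VD/ν = 0.590·0.04940/1.18×10^-4 = 247 → laminar (Re < 2300)
f = 64/Re = 0.2591
h_f = f(L/D)V²/(2g) = 0.2591·(34.5/0.04940)·0.590²/(2·9.81) = 3.211 m
Δp = ρg·h_f = 870.0·9.81·3.211 = 27.40 kPa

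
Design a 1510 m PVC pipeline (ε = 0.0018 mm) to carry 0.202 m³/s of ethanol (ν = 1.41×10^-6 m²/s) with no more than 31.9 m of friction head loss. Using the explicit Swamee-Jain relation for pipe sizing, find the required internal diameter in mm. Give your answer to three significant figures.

D ≈ 293 mm

Swamee-Jain (Type III): D = 0.66·[ε^1.25·(LQ²/(gh_f))^4.75 + ν·Q^9.4·(L/(gh_f))^5.2]^0.04
LQ²/(gh_f) = 0.1969; L/(gh_f) = 4.825
Term 1 = ε^1.25·(…)^4.75 = 2.93×10^-11; Term 2 = ν·Q^9.4·(…)^5.2 = 1.49×10^-9
D = 0.66·(2.93×10^-11 + 1.49×10^-9)^0.04 = 0.2930 m = 293 mm
Check: V = 3.00 m/s, Re = 6.23×10^5, f = 0.01271, h_f = 30.0 m ≈ 31.9 m ✓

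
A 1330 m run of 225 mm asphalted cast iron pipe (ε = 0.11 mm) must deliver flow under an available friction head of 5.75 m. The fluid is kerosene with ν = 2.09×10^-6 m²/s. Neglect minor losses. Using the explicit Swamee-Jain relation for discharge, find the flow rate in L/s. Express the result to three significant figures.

Q ≈ 38.7 L/s

Swamee-Jain (Type II): Q = -0.965·√(gD⁵h_f/L)·ln[ε/(3.7D) + √(3.17ν²L/(gD³h_f))]
√(gD⁵h_f/L) = √(9.81·0.225⁵·5.75/1330) = 0.004945
ε/(3.7D) = 1.32×10^-4; √(3.17ν²L/(gD³h_f)) = 1.69×10^-4
Q = -0.965·0.004945·ln(3.014×10^-4) = 0.03869 m³/s
Check: V = 0.973 m/s, Re = 1.05×10^5, f = 0.02025, h_f = 5.78 m ≈ 5.75 m ✓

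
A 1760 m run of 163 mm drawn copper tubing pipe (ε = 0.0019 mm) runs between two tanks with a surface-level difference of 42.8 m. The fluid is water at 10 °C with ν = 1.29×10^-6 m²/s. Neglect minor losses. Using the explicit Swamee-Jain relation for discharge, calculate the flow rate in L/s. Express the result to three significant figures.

Q ≈ 48.0 L/s

Swamee-Jain (Type II): Q = -0.965·√(gD⁵h_f/L)·ln[ε/(3.7D) + √(3.17ν²L/(gD³h_f))]
√(gD⁵h_f/L) = √(9.81·0.163⁵·42.8/1760) = 0.005239
ε/(3.7D) = 3.15×10^-6; √(3.17ν²L/(gD³h_f)) = 7.15×10^-5
Q = -0.965·0.005239·ln(7.461×10^-5) = 0.04805 m³/s
Check: V = 2.30 m/s, Re = 2.91×10^5, f = 0.01459, h_f = 42.6 m ≈ 42.8 m ✓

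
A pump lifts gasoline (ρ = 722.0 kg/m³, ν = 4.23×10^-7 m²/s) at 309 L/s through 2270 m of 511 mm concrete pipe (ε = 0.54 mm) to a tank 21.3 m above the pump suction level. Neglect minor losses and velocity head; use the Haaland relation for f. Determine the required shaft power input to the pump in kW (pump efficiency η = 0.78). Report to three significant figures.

V = 4Q/(πD²) = 1.507 m/s; Re = 1.82×10^6; ε/D = 0.00106; f = 0.02008
h_f = f(L/D)V²/2g = 10.32 m
Total head H = z + h_f = 21.3 + 10.32 = 31.62 m
P_hyd = ρgQH = 722.0·9.81·0.309·31.62 = 69.21 kW
P_shaft = P_hyd/η = 69.21/0.78 = 88.73 kW

P_shaft ≈ 88.7 kW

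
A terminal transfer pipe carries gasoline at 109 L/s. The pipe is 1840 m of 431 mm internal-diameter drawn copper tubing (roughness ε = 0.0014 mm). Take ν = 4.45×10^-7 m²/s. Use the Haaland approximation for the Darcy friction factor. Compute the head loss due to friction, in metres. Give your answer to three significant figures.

V = 4Q/(πD²) = 4·0.109/(π·0.431²) = 0.7471 m/s
Re = VD/ν = 0.7471·0.431/4.45×10^-7 = 7.24×10^5 → turbulent
ε/D = 0.0014/431 = 3.25×10^-6
Haaland: f = 0.01229
h_f = f(L/D)V²/(2g) = 0.01229·(1840/0.431)·0.7471²/(2·9.81) = 1.492 m

h_f ≈ 1.49 m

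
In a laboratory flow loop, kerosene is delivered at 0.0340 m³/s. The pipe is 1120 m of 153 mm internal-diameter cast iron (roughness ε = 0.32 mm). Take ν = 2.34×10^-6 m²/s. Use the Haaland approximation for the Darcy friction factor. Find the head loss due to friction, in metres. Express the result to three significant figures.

V = 4Q/(πD²) = 4·0.0340/(π·0.153²) = 1.849 m/s
Re = VD/ν = 1.849·0.153/2.34×10^-6 = 1.21×10^5 → turbulent
ε/D = 0.32/153 = 0.00209
Haaland: f = 0.02498
h_f = f(L/D)V²/(2g) = 0.02498·(1120/0.153)·1.849²/(2·9.81) = 31.87 m

h_f ≈ 31.9 m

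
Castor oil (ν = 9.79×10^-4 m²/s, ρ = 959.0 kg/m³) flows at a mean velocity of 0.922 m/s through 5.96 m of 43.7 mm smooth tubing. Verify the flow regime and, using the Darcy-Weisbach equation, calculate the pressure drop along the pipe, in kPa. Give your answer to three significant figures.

Δp ≈ 86.5 kPa

Re = VD/ν = 0.922·0.04370/9.79×10^-4 = 41.2 → laminar (Re < 2300)
f = 64/Re = 1.555
h_f = f(L/D)V²/(2g) = 1.555·(5.96/0.04370)·0.922²/(2·9.81) = 9.189 m
Δp = ρg·h_f = 959.0·9.81·9.189 = 86.45 kPa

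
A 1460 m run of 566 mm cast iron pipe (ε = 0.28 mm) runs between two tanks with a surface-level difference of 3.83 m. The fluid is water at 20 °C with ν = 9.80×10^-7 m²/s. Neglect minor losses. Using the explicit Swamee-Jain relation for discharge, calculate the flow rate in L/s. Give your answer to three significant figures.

Q ≈ 326 L/s

Swamee-Jain (Type II): Q = -0.965·√(gD⁵h_f/L)·ln[ε/(3.7D) + √(3.17ν²L/(gD³h_f))]
√(gD⁵h_f/L) = √(9.81·0.566⁵·3.83/1460) = 0.03866
ε/(3.7D) = 1.34×10^-4; √(3.17ν²L/(gD³h_f)) = 2.55×10^-5
Q = -0.965·0.03866·ln(1.592×10^-4) = 0.3263 m³/s
Check: V = 1.30 m/s, Re = 7.49×10^5, f = 0.01743, h_f = 3.85 m ≈ 3.83 m ✓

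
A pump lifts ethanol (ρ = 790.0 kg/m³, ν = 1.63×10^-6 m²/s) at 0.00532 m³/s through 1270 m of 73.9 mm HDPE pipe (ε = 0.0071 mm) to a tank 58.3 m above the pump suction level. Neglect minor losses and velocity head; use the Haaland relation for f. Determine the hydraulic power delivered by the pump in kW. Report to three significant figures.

V = 4Q/(πD²) = 1.240 m/s; Re = 5.62×10^4; ε/D = 9.61×10^-5; f = 0.02047
h_f = f(L/D)V²/2g = 27.58 m
Total head H = z + h_f = 58.3 + 27.58 = 85.88 m
P_hyd = ρgQH = 790.0·9.81·0.00532·85.88 = 3.541 kW

P_hyd ≈ 3.54 kW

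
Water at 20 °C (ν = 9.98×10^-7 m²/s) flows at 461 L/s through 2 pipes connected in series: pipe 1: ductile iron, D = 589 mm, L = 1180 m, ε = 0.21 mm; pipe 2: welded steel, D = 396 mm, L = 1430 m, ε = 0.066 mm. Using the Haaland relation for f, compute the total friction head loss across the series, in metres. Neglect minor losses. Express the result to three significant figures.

Pipe 1: V = 1.692 m/s, Re = 9.99×10^5, ε/D = 3.57×10^-4, f = 0.01609, h_1 = f(L/D)V²/2g = 4.704 m
Pipe 2: V = 3.743 m/s, Re = 1.49×10^6, ε/D = 1.67×10^-4, f = 0.01393, h_2 = f(L/D)V²/2g = 35.92 m
Series → Q common, losses add: H = Σh = 40.62 m

H ≈ 40.6 m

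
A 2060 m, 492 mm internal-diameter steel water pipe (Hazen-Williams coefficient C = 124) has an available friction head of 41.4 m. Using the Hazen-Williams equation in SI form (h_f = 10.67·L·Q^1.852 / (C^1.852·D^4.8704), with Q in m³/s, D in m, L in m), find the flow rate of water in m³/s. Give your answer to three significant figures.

Rearranging: Q = [h_f·C^1.852·D^4.8704 / (10.67·L)]^(1/1.852)
Q = [41.4·124^1.852·0.492^4.8704 / (10.67·2060)]^0.540 = 0.6486 m³/s

Q ≈ 0.649 m³/s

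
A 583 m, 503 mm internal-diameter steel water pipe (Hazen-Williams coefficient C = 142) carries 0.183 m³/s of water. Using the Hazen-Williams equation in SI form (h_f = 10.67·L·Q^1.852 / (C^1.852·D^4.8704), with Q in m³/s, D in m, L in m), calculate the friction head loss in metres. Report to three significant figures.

h_f = 10.67·583·0.183^1.852 / (142^1.852·0.503^4.8704) = 0.7858 m

h_f ≈ 0.786 m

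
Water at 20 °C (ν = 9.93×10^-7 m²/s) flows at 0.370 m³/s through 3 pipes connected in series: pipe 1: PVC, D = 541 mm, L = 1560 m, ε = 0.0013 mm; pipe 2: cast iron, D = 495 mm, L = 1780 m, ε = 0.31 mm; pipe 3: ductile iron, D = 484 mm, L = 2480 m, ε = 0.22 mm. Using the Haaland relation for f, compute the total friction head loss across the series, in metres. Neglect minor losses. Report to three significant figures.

Pipe 1: V = 1.610 m/s, Re = 8.77×10^5, ε/D = 2.40×10^-6, f = 0.01188, h_1 = f(L/D)V²/2g = 4.524 m
Pipe 2: V = 1.923 m/s, Re = 9.58×10^5, ε/D = 6.26×10^-4, f = 0.01800, h_2 = f(L/D)V²/2g = 12.20 m
Pipe 3: V = 2.011 m/s, Re = 9.80×10^5, ε/D = 4.55×10^-4, f = 0.01686, h_3 = f(L/D)V²/2g = 17.81 m
Series → Q common, losses add: H = Σh = 34.53 m

H ≈ 34.5 m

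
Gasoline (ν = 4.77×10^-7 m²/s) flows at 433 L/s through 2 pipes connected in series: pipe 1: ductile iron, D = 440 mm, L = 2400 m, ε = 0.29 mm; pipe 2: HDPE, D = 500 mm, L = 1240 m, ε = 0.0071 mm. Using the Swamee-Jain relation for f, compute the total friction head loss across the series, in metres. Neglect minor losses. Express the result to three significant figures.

Pipe 1: V = 2.848 m/s, Re = 2.63×10^6, ε/D = 6.59×10^-4, f = 0.01800, h_1 = f(L/D)V²/2g = 40.59 m
Pipe 2: V = 2.205 m/s, Re = 2.31×10^6, ε/D = 1.42×10^-5, f = 0.01069, h_2 = f(L/D)V²/2g = 6.571 m
Series → Q common, losses add: H = Σh = 47.16 m

H ≈ 47.2 m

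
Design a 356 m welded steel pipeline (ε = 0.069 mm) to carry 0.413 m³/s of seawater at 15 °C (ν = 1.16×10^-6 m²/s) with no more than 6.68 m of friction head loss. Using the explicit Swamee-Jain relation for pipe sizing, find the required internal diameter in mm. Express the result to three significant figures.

Swamee-Jain (Type III): D = 0.66·[ε^1.25·(LQ²/(gh_f))^4.75 + ν·Q^9.4·(L/(gh_f))^5.2]^0.04
LQ²/(gh_f) = 0.9266; L/(gh_f) = 5.433
Term 1 = ε^1.25·(…)^4.75 = 4.38×10^-6; Term 2 = ν·Q^9.4·(…)^5.2 = 1.89×10^-6
D = 0.66·(4.38×10^-6 + 1.89×10^-6)^0.04 = 0.4087 m = 409 mm
Check: V = 3.15 m/s, Re = 1.11×10^6, f = 0.01433, h_f = 6.30 m ≈ 6.68 m ✓

D ≈ 409 mm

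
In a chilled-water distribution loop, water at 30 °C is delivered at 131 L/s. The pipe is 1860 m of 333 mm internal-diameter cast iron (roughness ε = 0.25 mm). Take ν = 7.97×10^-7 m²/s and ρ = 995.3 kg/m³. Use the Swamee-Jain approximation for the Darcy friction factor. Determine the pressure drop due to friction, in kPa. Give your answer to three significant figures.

Δp ≈ 120 kPa

V = 4Q/(πD²) = 4·0.131/(π·0.333²) = 1.504 m/s
Re = VD/ν = 1.504·0.333/7.97×10^-7 = 6.28×10^5 → turbulent
ε/D = 0.25/333 = 7.51×10^-4
Swamee-Jain: f = 0.01903
h_f = f(L/D)V²/(2g) = 0.01903·(1860/0.333)·1.504²/(2·9.81) = 12.26 m
Δp = ρg·h_f = 995.3·9.81·12.26 = 119.7 kPa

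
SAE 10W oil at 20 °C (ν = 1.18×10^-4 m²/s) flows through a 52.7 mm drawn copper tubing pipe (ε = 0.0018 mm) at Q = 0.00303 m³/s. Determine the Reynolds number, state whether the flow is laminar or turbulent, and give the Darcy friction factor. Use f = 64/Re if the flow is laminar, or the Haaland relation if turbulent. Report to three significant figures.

V = 4Q/(πD²) = 1.389 m/s
Re = VD/ν = 1.389·0.0527/1.18×10^-4 = 620
Re < 2300 → laminar → f = 64/Re = 0.1032

Re ≈ 620; laminar; f = 64/Re ≈ 0.103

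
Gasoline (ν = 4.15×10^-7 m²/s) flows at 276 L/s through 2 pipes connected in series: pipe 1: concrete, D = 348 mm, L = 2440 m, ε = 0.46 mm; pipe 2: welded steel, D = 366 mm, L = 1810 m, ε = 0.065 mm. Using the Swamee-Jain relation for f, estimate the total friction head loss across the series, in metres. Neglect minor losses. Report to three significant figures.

Pipe 1: V = 2.902 m/s, Re = 2.43×10^6, ε/D = 0.00132, f = 0.02119, h_1 = f(L/D)V²/2g = 63.77 m
Pipe 2: V = 2.623 m/s, Re = 2.31×10^6, ε/D = 1.78×10^-4, f = 0.01396, h_2 = f(L/D)V²/2g = 24.22 m
Series → Q common, losses add: H = Σh = 87.99 m

H ≈ 88.0 m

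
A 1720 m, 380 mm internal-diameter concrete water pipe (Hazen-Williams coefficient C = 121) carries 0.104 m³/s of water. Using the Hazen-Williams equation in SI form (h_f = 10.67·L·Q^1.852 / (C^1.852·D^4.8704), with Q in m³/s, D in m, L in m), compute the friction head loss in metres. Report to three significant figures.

h_f ≈ 4.29 m

h_f = 10.67·1720·0.104^1.852 / (121^1.852·0.380^4.8704) = 4.291 m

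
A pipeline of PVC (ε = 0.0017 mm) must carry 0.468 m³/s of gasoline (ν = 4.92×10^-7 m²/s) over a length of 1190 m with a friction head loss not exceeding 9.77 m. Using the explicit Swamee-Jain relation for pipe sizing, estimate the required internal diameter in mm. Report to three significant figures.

Swamee-Jain (Type III): D = 0.66·[ε^1.25·(LQ²/(gh_f))^4.75 + ν·Q^9.4·(L/(gh_f))^5.2]^0.04
LQ²/(gh_f) = 2.719; L/(gh_f) = 12.42
Term 1 = ε^1.25·(…)^4.75 = 7.11×10^-6; Term 2 = ν·Q^9.4·(…)^5.2 = 1.91×10^-4
D = 0.66·(7.11×10^-6 + 1.91×10^-4)^0.04 = 0.4693 m = 469 mm
Check: V = 2.71 m/s, Re = 2.58×10^6, f = 0.01012, h_f = 9.58 m ≈ 9.77 m ✓

D ≈ 469 mm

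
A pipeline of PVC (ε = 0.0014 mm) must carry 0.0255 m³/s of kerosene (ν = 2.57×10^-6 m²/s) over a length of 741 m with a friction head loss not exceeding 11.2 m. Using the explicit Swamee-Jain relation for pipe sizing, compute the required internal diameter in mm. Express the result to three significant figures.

Swamee-Jain (Type III): D = 0.66·[ε^1.25·(LQ²/(gh_f))^4.75 + ν·Q^9.4·(L/(gh_f))^5.2]^0.04
LQ²/(gh_f) = 0.004385; L/(gh_f) = 6.744
Term 1 = ε^1.25·(…)^4.75 = 3.04×10^-19; Term 2 = ν·Q^9.4·(…)^5.2 = 5.52×10^-17
D = 0.66·(3.04×10^-19 + 5.52×10^-17)^0.04 = 0.1477 m = 148 mm
Check: V = 1.49 m/s, Re = 8.55×10^4, f = 0.01851, h_f = 10.5 m ≈ 11.2 m ✓

D ≈ 148 mm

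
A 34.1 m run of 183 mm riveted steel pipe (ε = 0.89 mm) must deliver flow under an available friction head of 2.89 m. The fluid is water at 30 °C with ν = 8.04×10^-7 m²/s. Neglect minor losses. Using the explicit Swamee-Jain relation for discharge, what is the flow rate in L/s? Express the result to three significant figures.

Swamee-Jain (Type II): Q = -0.965·√(gD⁵h_f/L)·ln[ε/(3.7D) + √(3.17ν²L/(gD³h_f))]
√(gD⁵h_f/L) = √(9.81·0.183⁵·2.89/34.1) = 0.01306
ε/(3.7D) = 0.00131; √(3.17ν²L/(gD³h_f)) = 2.01×10^-5
Q = -0.965·0.01306·ln(0.001334) = 0.08344 m³/s
Check: V = 3.17 m/s, Re = 7.22×10^5, f = 0.03032, h_f = 2.90 m ≈ 2.89 m ✓

Q ≈ 83.4 L/s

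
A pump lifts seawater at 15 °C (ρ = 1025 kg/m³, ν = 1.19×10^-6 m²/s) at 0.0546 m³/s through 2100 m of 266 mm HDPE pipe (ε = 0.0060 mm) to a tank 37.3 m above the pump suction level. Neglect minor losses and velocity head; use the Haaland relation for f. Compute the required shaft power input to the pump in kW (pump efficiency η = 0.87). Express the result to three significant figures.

P_shaft ≈ 27.3 kW

V = 4Q/(πD²) = 0.9825 m/s; Re = 2.20×10^5; ε/D = 2.26×10^-5; f = 0.01537
h_f = f(L/D)V²/2g = 5.971 m
Total head H = z + h_f = 37.3 + 5.971 = 43.27 m
P_hyd = ρgQH = 1025·9.81·0.0546·43.27 = 23.76 kW
P_shaft = P_hyd/η = 23.76/0.87 = 27.31 kW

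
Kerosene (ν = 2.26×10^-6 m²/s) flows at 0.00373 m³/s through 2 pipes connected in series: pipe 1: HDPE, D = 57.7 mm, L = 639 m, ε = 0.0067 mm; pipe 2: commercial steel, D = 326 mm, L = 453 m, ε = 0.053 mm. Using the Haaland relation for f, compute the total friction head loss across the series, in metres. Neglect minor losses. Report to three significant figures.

Pipe 1: V = 1.426 m/s, Re = 3.64×10^4, ε/D = 1.16×10^-4, f = 0.02254, h_1 = f(L/D)V²/2g = 25.89 m
Pipe 2: V = 0.04469 m/s, Re = 6450, ε/D = 1.63×10^-4, f = 0.03512, h_2 = f(L/D)V²/2g = 0.004967 m
Series → Q common, losses add: H = Σh = 25.90 m

H ≈ 25.9 m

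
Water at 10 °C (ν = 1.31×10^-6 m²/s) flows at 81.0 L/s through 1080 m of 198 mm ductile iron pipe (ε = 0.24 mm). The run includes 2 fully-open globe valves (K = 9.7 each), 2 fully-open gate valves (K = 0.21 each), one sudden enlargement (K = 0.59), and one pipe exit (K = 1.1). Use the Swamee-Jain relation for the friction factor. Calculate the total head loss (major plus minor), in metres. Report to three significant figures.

H_L ≈ 48.7 m

V = 4Q/(πD²) = 2.631 m/s; V²/2g = 0.3527 m
Re = 3.98×10^5, ε/D = 0.00121 → f = 0.02137 (Swamee-Jain)
Major: h_f = f(L/D)·V²/2g = 0.02137·5455·0.3527 = 41.12 m
Minor: ΣK = 21.5; h_m = ΣK·V²/2g = 7.587 m
Total H_L = 41.12 + 7.587 = 48.70 m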